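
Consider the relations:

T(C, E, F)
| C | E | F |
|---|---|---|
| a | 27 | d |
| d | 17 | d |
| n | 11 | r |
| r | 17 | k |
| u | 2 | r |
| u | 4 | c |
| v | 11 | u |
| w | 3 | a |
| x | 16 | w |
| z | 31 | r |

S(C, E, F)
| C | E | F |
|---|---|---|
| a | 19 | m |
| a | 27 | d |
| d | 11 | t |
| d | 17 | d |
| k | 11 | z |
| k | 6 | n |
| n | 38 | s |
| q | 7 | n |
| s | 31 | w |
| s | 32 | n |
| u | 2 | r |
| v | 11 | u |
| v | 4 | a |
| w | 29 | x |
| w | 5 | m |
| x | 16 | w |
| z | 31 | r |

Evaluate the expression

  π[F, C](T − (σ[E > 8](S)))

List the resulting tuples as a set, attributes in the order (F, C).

{(a, w), (c, u), (k, r), (r, n), (r, u)}

σ[E > 8]: keep tuples satisfying E > 8 → {(a, 19, m), (a, 27, d), (d, 11, t), (d, 17, d), (k, 11, z), (n, 38, s), (s, 31, w), (s, 32, n), (v, 11, u), (w, 29, x), (x, 16, w), (z, 31, r)}
Difference: {(a, 27, d), (d, 17, d), (n, 11, r), (r, 17, k), (u, 2, r), (u, 4, c), (v, 11, u), (w, 3, a), (x, 16, w), (z, 31, r)} with {(a, 19, m), (a, 27, d), (d, 11, t), (d, 17, d), (k, 11, z), (n, 38, s), (s, 31, w), (s, 32, n), (v, 11, u), (w, 29, x), (x, 16, w), (z, 31, r)} → {(n, 11, r), (r, 17, k), (u, 2, r), (u, 4, c), (w, 3, a)}
Keep only column(s) F, C: {(a, w), (c, u), (k, r), (r, n), (r, u)}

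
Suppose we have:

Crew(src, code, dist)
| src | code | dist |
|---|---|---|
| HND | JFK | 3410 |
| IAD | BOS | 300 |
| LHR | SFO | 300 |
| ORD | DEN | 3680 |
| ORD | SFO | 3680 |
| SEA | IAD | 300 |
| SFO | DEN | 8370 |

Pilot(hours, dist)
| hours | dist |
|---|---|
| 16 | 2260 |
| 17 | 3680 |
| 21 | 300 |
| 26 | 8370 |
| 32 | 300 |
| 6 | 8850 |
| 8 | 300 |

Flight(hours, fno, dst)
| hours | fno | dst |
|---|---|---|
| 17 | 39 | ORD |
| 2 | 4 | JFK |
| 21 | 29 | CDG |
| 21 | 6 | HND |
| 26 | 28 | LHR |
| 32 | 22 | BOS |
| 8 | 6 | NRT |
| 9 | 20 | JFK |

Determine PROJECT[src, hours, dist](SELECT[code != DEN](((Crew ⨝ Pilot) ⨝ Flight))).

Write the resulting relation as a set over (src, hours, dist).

Joining Crew and Pilot on dist yields {(IAD, BOS, 300, 21), (IAD, BOS, 300, 32), (IAD, BOS, 300, 8), (LHR, SFO, 300, 21), (LHR, SFO, 300, 32), (LHR, SFO, 300, 8), (ORD, DEN, 3680, 17), (ORD, SFO, 3680, 17), (SEA, IAD, 300, 21), (SEA, IAD, 300, 32), (SEA, IAD, 300, 8), (SFO, DEN, 8370, 26)}.
Joining (Crew ⨝ Pilot) and Flight on hours yields {(IAD, BOS, 300, 21, 29, CDG), (IAD, BOS, 300, 21, 6, HND), (IAD, BOS, 300, 32, 22, BOS), (IAD, BOS, 300, 8, 6, NRT), (LHR, SFO, 300, 21, 29, CDG), (LHR, SFO, 300, 21, 6, HND), (LHR, SFO, 300, 32, 22, BOS), (LHR, SFO, 300, 8, 6, NRT), (ORD, DEN, 3680, 17, 39, ORD), (ORD, SFO, 3680, 17, 39, ORD), (SEA, IAD, 300, 21, 29, CDG), (SEA, IAD, 300, 21, 6, HND), (SEA, IAD, 300, 32, 22, BOS), (SEA, IAD, 300, 8, 6, NRT), (SFO, DEN, 8370, 26, 28, LHR)}.
σ[code != DEN]: keep tuples satisfying code != DEN → {(IAD, BOS, 300, 21, 29, CDG), (IAD, BOS, 300, 21, 6, HND), (IAD, BOS, 300, 32, 22, BOS), (IAD, BOS, 300, 8, 6, NRT), (LHR, SFO, 300, 21, 29, CDG), (LHR, SFO, 300, 21, 6, HND), (LHR, SFO, 300, 32, 22, BOS), (LHR, SFO, 300, 8, 6, NRT), (ORD, SFO, 3680, 17, 39, ORD), (SEA, IAD, 300, 21, 29, CDG), (SEA, IAD, 300, 21, 6, HND), (SEA, IAD, 300, 32, 22, BOS), (SEA, IAD, 300, 8, 6, NRT)}
π_{src, hours, dist} gives {(IAD, 21, 300), (IAD, 32, 300), (IAD, 8, 300), (LHR, 21, 300), (LHR, 32, 300), (LHR, 8, 300), (ORD, 17, 3680), (SEA, 21, 300), (SEA, 32, 300), (SEA, 8, 300)} (3 duplicate(s) eliminated).

{(IAD, 21, 300), (IAD, 32, 300), (IAD, 8, 300), (LHR, 21, 300), (LHR, 32, 300), (LHR, 8, 300), (ORD, 17, 3680), (SEA, 21, 300), (SEA, 32, 300), (SEA, 8, 300)}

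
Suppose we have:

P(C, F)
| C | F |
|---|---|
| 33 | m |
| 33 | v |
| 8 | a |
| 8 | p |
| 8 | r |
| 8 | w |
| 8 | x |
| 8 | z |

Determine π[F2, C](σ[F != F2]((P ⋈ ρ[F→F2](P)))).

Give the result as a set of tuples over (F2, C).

{(a, 8), (m, 33), (p, 8), (r, 8), (v, 33), (w, 8), (x, 8), (z, 8)}

ρ[F→F2]: schema becomes (C, F2); tuples unchanged.
Joining P and ρ[F→F2](P) on C yields {(33, m, m), (33, m, v), (33, v, m), (33, v, v), (8, a, a), (8, a, p), (8, a, r), (8, a, w), (8, a, x), (8, a, z), (8, p, a), (8, p, p), (8, p, r), (8, p, w), (8, p, x), (8, p, z), (8, r, a), (8, r, p), (8, r, r), (8, r, w), (8, r, x), (8, r, z), (8, w, a), (8, w, p), (8, w, r), (8, w, w), (8, w, x), (8, w, z), (8, x, a), (8, x, p), (8, x, r), (8, x, w), (8, x, x), (8, x, z), (8, z, a), (8, z, p), (8, z, r), (8, z, w), (8, z, x), (8, z, z)}.
Selection F != F2: {(33, m, v), (33, v, m), (8, a, p), (8, a, r), (8, a, w), (8, a, x), (8, a, z), (8, p, a), (8, p, r), (8, p, w), (8, p, x), (8, p, z), (8, r, a), (8, r, p), (8, r, w), (8, r, x), (8, r, z), (8, w, a), (8, w, p), (8, w, r), (8, w, x), (8, w, z), (8, x, a), (8, x, p), (8, x, r), (8, x, w), (8, x, z), (8, z, a), (8, z, p), (8, z, r), (8, z, w), (8, z, x)}
Keep only column(s) F2, C (24 duplicate(s) eliminated): {(a, 8), (m, 33), (p, 8), (r, 8), (v, 33), (w, 8), (x, 8), (z, 8)}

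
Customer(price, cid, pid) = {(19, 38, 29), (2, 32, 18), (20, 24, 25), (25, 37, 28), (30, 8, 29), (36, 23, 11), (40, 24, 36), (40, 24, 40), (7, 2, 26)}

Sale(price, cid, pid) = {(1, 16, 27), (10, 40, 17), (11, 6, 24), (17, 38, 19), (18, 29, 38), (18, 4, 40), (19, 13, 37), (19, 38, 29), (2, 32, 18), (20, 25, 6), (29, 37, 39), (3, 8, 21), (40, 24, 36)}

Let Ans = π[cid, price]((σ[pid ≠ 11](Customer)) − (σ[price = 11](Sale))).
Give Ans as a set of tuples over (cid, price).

{(2, 7), (24, 20), (24, 40), (32, 2), (37, 25), (38, 19), (8, 30)}

Filtering on pid ≠ 11 leaves {(19, 38, 29), (2, 32, 18), (20, 24, 25), (25, 37, 28), (30, 8, 29), (40, 24, 36), (40, 24, 40), (7, 2, 26)}.
Filtering on price = 11 leaves {(11, 6, 24)}.
Difference: {(19, 38, 29), (2, 32, 18), (20, 24, 25), (25, 37, 28), (30, 8, 29), (40, 24, 36), (40, 24, 40), (7, 2, 26)} with {(11, 6, 24)} → {(19, 38, 29), (2, 32, 18), (20, 24, 25), (25, 37, 28), (30, 8, 29), (40, 24, 36), (40, 24, 40), (7, 2, 26)}
π_{cid, price} gives {(2, 7), (24, 20), (24, 40), (32, 2), (37, 25), (38, 19), (8, 30)} (1 duplicate(s) eliminated).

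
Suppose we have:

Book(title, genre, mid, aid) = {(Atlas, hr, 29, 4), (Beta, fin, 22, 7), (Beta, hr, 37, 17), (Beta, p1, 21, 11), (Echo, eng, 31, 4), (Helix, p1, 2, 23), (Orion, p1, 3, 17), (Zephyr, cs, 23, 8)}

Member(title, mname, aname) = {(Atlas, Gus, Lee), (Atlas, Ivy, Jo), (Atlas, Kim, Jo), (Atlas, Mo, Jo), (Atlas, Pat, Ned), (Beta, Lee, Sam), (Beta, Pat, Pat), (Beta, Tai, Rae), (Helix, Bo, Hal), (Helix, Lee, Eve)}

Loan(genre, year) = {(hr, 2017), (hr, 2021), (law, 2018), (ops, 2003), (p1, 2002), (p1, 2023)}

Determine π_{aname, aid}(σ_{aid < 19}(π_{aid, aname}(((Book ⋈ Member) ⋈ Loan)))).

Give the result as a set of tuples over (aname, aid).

Book ⋈ Member (natural join on title): {(Atlas, hr, 29, 4, Gus, Lee), (Atlas, hr, 29, 4, Ivy, Jo), (Atlas, hr, 29, 4, Kim, Jo), (Atlas, hr, 29, 4, Mo, Jo), (Atlas, hr, 29, 4, Pat, Ned), (Beta, fin, 22, 7, Lee, Sam), (Beta, fin, 22, 7, Pat, Pat), (Beta, fin, 22, 7, Tai, Rae), (Beta, hr, 37, 17, Lee, Sam), (Beta, hr, 37, 17, Pat, Pat), (Beta, hr, 37, 17, Tai, Rae), (Beta, p1, 21, 11, Lee, Sam), (Beta, p1, 21, 11, Pat, Pat), (Beta, p1, 21, 11, Tai, Rae), (Helix, p1, 2, 23, Bo, Hal), (Helix, p1, 2, 23, Lee, Eve)}
(Book ⋈ Member) ⋈ Loan (natural join on genre): {(Atlas, hr, 29, 4, Gus, Lee, 2017), (Atlas, hr, 29, 4, Gus, Lee, 2021), (Atlas, hr, 29, 4, Ivy, Jo, 2017), (Atlas, hr, 29, 4, Ivy, Jo, 2021), (Atlas, hr, 29, 4, Kim, Jo, 2017), (Atlas, hr, 29, 4, Kim, Jo, 2021), (Atlas, hr, 29, 4, Mo, Jo, 2017), (Atlas, hr, 29, 4, Mo, Jo, 2021), (Atlas, hr, 29, 4, Pat, Ned, 2017), (Atlas, hr, 29, 4, Pat, Ned, 2021), (Beta, hr, 37, 17, Lee, Sam, 2017), (Beta, hr, 37, 17, Lee, Sam, 2021), (Beta, hr, 37, 17, Pat, Pat, 2017), (Beta, hr, 37, 17, Pat, Pat, 2021), (Beta, hr, 37, 17, Tai, Rae, 2017), (Beta, hr, 37, 17, Tai, Rae, 2021), (Beta, p1, 21, 11, Lee, Sam, 2002), (Beta, p1, 21, 11, Lee, Sam, 2023), (Beta, p1, 21, 11, Pat, Pat, 2002), (Beta, p1, 21, 11, Pat, Pat, 2023), (Beta, p1, 21, 11, Tai, Rae, 2002), (Beta, p1, 21, 11, Tai, Rae, 2023), (Helix, p1, 2, 23, Bo, Hal, 2002), (Helix, p1, 2, 23, Bo, Hal, 2023), (Helix, p1, 2, 23, Lee, Eve, 2002), (Helix, p1, 2, 23, Lee, Eve, 2023)}
Projecting to aid, aname (15 duplicate(s) eliminated): {(11, Pat), (11, Rae), (11, Sam), (17, Pat), (17, Rae), (17, Sam), (23, Eve), (23, Hal), (4, Jo), (4, Lee), (4, Ned)}
Selection aid < 19: {(11, Pat), (11, Rae), (11, Sam), (17, Pat), (17, Rae), (17, Sam), (4, Jo), (4, Lee), (4, Ned)}
Projecting to aname, aid: {(Jo, 4), (Lee, 4), (Ned, 4), (Pat, 11), (Pat, 17), (Rae, 11), (Rae, 17), (Sam, 11), (Sam, 17)}

{(Jo, 4), (Lee, 4), (Ned, 4), (Pat, 11), (Pat, 17), (Rae, 11), (Rae, 17), (Sam, 11), (Sam, 17)}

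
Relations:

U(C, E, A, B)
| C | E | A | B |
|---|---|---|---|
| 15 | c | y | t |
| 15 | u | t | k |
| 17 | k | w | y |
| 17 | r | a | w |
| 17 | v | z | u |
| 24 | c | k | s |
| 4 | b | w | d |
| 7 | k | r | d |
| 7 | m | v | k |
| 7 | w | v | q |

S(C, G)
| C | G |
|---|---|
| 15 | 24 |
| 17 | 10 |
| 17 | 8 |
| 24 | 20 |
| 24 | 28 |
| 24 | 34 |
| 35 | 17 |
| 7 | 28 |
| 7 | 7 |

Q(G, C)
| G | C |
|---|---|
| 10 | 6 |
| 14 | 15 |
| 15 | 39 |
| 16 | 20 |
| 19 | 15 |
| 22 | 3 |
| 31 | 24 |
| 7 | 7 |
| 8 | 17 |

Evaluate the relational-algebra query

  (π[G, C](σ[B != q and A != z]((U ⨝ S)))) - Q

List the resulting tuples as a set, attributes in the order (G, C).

U ⋈ S (natural join on C): {(15, c, y, t, 24), (15, u, t, k, 24), (17, k, w, y, 10), (17, k, w, y, 8), (17, r, a, w, 10), (17, r, a, w, 8), (17, v, z, u, 10), (17, v, z, u, 8), (24, c, k, s, 20), (24, c, k, s, 28), (24, c, k, s, 34), (7, k, r, d, 28), (7, k, r, d, 7), (7, m, v, k, 28), (7, m, v, k, 7), (7, w, v, q, 28), (7, w, v, q, 7)}
Apply σ_{B != q and A != z}; surviving tuples: {(15, c, y, t, 24), (15, u, t, k, 24), (17, k, w, y, 10), (17, k, w, y, 8), (17, r, a, w, 10), (17, r, a, w, 8), (24, c, k, s, 20), (24, c, k, s, 28), (24, c, k, s, 34), (7, k, r, d, 28), (7, k, r, d, 7), (7, m, v, k, 28), (7, m, v, k, 7)}
π_{G, C} gives {(10, 17), (20, 24), (24, 15), (28, 24), (28, 7), (34, 24), (7, 7), (8, 17)} (5 duplicate(s) eliminated).
Set difference of the two operands is {(10, 17), (20, 24), (24, 15), (28, 24), (28, 7), (34, 24)}.

{(10, 17), (20, 24), (24, 15), (28, 24), (28, 7), (34, 24)}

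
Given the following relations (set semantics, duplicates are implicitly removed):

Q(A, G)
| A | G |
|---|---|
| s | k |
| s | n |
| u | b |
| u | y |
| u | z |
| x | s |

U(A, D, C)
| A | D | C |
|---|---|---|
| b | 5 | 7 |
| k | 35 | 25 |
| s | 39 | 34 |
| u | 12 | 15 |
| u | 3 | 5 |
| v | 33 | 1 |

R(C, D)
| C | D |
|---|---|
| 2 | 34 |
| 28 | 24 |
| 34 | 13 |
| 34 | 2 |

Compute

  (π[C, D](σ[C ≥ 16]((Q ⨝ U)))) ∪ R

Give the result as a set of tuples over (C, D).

{(2, 34), (28, 24), (34, 13), (34, 2), (34, 39)}

Natural join on A: {(s, k, 39, 34), (s, n, 39, 34), (u, b, 12, 15), (u, b, 3, 5), (u, y, 12, 15), (u, y, 3, 5), (u, z, 12, 15), (u, z, 3, 5)}
σ[C ≥ 16]: keep tuples satisfying C ≥ 16 → {(s, k, 39, 34), (s, n, 39, 34)}
Projecting to C, D (1 duplicate(s) eliminated): {(34, 39)}
Taking the union: {(2, 34), (28, 24), (34, 13), (34, 2), (34, 39)}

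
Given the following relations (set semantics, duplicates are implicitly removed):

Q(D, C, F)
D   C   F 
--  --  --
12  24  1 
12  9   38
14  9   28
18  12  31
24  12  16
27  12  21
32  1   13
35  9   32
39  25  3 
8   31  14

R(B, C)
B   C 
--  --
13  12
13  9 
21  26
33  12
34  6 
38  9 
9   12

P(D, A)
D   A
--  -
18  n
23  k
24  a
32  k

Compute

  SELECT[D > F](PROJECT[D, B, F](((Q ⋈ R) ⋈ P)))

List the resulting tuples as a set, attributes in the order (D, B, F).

{(24, 13, 16), (24, 33, 16), (24, 9, 16)}

Joining Q and R on C yields {(12, 9, 38, 13), (12, 9, 38, 38), (14, 9, 28, 13), (14, 9, 28, 38), (18, 12, 31, 13), (18, 12, 31, 33), (18, 12, 31, 9), (24, 12, 16, 13), (24, 12, 16, 33), (24, 12, 16, 9), (27, 12, 21, 13), (27, 12, 21, 33), (27, 12, 21, 9), (35, 9, 32, 13), (35, 9, 32, 38)}.
Joining (Q ⋈ R) and P on D yields {(18, 12, 31, 13, n), (18, 12, 31, 33, n), (18, 12, 31, 9, n), (24, 12, 16, 13, a), (24, 12, 16, 33, a), (24, 12, 16, 9, a)}.
π_{D, B, F} gives {(18, 13, 31), (18, 33, 31), (18, 9, 31), (24, 13, 16), (24, 33, 16), (24, 9, 16)}.
Apply σ_{D > F}; surviving tuples: {(24, 13, 16), (24, 33, 16), (24, 9, 16)}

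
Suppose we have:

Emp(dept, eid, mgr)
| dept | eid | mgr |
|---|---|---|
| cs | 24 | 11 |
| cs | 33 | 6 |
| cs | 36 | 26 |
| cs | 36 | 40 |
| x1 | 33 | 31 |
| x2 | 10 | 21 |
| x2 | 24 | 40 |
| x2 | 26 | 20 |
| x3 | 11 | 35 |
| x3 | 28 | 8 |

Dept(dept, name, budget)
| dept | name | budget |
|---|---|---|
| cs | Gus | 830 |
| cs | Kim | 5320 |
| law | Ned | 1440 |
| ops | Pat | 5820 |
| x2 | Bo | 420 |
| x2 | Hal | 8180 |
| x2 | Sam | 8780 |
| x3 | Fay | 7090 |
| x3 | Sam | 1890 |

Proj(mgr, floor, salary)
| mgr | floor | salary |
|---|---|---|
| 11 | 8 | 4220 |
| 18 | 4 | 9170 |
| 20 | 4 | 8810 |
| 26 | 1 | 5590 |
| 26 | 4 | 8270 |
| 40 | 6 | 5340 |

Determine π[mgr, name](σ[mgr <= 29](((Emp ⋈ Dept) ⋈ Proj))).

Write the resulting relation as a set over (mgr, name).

Joining Emp and Dept on dept yields {(cs, 24, 11, Gus, 830), (cs, 24, 11, Kim, 5320), (cs, 33, 6, Gus, 830), (cs, 33, 6, Kim, 5320), (cs, 36, 26, Gus, 830), (cs, 36, 26, Kim, 5320), (cs, 36, 40, Gus, 830), (cs, 36, 40, Kim, 5320), (x2, 10, 21, Bo, 420), (x2, 10, 21, Hal, 8180), (x2, 10, 21, Sam, 8780), (x2, 24, 40, Bo, 420), (x2, 24, 40, Hal, 8180), (x2, 24, 40, Sam, 8780), (x2, 26, 20, Bo, 420), (x2, 26, 20, Hal, 8180), (x2, 26, 20, Sam, 8780), (x3, 11, 35, Fay, 7090), (x3, 11, 35, Sam, 1890), (x3, 28, 8, Fay, 7090), (x3, 28, 8, Sam, 1890)}.
Joining (Emp ⋈ Dept) and Proj on mgr yields {(cs, 24, 11, Gus, 830, 8, 4220), (cs, 24, 11, Kim, 5320, 8, 4220), (cs, 36, 26, Gus, 830, 1, 5590), (cs, 36, 26, Gus, 830, 4, 8270), (cs, 36, 26, Kim, 5320, 1, 5590), (cs, 36, 26, Kim, 5320, 4, 8270), (cs, 36, 40, Gus, 830, 6, 5340), (cs, 36, 40, Kim, 5320, 6, 5340), (x2, 24, 40, Bo, 420, 6, 5340), (x2, 24, 40, Hal, 8180, 6, 5340), (x2, 24, 40, Sam, 8780, 6, 5340), (x2, 26, 20, Bo, 420, 4, 8810), (x2, 26, 20, Hal, 8180, 4, 8810), (x2, 26, 20, Sam, 8780, 4, 8810)}.
σ[mgr <= 29]: keep tuples satisfying mgr <= 29 → {(cs, 24, 11, Gus, 830, 8, 4220), (cs, 24, 11, Kim, 5320, 8, 4220), (cs, 36, 26, Gus, 830, 1, 5590), (cs, 36, 26, Gus, 830, 4, 8270), (cs, 36, 26, Kim, 5320, 1, 5590), (cs, 36, 26, Kim, 5320, 4, 8270), (x2, 26, 20, Bo, 420, 4, 8810), (x2, 26, 20, Hal, 8180, 4, 8810), (x2, 26, 20, Sam, 8780, 4, 8810)}
π[mgr, name]: project onto (mgr, name) (2 duplicate(s) eliminated) → {(11, Gus), (11, Kim), (20, Bo), (20, Hal), (20, Sam), (26, Gus), (26, Kim)}

{(11, Gus), (11, Kim), (20, Bo), (20, Hal), (20, Sam), (26, Gus), (26, Kim)}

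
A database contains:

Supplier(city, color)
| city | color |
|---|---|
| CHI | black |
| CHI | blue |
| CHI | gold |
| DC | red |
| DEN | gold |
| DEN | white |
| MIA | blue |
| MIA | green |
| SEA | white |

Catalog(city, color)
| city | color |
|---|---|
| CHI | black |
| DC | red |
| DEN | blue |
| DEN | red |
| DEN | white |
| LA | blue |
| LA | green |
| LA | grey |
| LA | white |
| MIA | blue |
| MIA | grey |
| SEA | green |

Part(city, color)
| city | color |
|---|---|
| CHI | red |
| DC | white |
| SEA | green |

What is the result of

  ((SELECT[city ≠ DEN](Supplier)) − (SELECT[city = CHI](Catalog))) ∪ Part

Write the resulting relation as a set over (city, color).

Selection city ≠ DEN: {(CHI, black), (CHI, blue), (CHI, gold), (DC, red), (MIA, blue), (MIA, green), (SEA, white)}
Selection city = CHI: {(CHI, black)}
Taking the difference: {(CHI, blue), (CHI, gold), (DC, red), (MIA, blue), (MIA, green), (SEA, white)}
Taking the union: {(CHI, blue), (CHI, gold), (CHI, red), (DC, red), (DC, white), (MIA, blue), (MIA, green), (SEA, green), (SEA, white)}

{(CHI, blue), (CHI, gold), (CHI, red), (DC, red), (DC, white), (MIA, blue), (MIA, green), (SEA, green), (SEA, white)}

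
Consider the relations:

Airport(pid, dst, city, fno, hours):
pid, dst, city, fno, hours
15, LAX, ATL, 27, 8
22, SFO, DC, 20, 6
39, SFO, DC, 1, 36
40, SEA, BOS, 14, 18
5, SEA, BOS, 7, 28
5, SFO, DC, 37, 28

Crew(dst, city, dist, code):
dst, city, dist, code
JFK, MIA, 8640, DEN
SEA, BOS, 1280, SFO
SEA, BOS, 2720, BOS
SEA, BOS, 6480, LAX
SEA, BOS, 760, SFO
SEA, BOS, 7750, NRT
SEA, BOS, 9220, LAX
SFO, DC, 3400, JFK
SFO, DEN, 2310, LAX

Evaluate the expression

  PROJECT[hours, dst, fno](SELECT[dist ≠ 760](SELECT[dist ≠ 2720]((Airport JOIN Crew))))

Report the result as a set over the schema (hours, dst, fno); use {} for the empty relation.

{(18, SEA, 14), (28, SEA, 7), (28, SFO, 37), (36, SFO, 1), (6, SFO, 20)}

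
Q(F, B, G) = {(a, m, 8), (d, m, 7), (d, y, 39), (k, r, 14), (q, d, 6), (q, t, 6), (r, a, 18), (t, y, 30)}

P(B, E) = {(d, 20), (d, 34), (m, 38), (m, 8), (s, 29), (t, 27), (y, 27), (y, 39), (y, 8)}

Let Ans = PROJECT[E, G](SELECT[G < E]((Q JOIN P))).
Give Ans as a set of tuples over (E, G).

{(20, 6), (27, 6), (34, 6), (38, 7), (38, 8), (39, 30), (8, 7)}

Q ⋈ P (natural join on B): {(a, m, 8, 38), (a, m, 8, 8), (d, m, 7, 38), (d, m, 7, 8), (d, y, 39, 27), (d, y, 39, 39), (d, y, 39, 8), (q, d, 6, 20), (q, d, 6, 34), (q, t, 6, 27), (t, y, 30, 27), (t, y, 30, 39), (t, y, 30, 8)}
Filtering on G < E leaves {(a, m, 8, 38), (d, m, 7, 38), (d, m, 7, 8), (q, d, 6, 20), (q, d, 6, 34), (q, t, 6, 27), (t, y, 30, 39)}.
π_{E, G} gives {(20, 6), (27, 6), (34, 6), (38, 7), (38, 8), (39, 30), (8, 7)}.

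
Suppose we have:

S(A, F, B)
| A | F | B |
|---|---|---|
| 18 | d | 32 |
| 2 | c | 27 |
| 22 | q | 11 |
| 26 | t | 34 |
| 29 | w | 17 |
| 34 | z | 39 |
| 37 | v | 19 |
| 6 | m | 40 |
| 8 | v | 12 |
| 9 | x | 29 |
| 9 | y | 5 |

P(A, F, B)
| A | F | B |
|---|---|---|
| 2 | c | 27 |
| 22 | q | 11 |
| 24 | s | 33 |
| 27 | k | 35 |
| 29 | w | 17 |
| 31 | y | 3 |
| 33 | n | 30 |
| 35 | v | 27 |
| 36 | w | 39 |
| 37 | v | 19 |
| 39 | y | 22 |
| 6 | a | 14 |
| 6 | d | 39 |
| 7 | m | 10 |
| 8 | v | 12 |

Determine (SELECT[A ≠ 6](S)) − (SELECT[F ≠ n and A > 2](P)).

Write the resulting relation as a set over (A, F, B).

Apply σ_{A ≠ 6}; surviving tuples: {(18, d, 32), (2, c, 27), (22, q, 11), (26, t, 34), (29, w, 17), (34, z, 39), (37, v, 19), (8, v, 12), (9, x, 29), (9, y, 5)}
Apply σ_{F ≠ n and A > 2}; surviving tuples: {(22, q, 11), (24, s, 33), (27, k, 35), (29, w, 17), (31, y, 3), (35, v, 27), (36, w, 39), (37, v, 19), (39, y, 22), (6, a, 14), (6, d, 39), (7, m, 10), (8, v, 12)}
Set difference of the two operands is {(18, d, 32), (2, c, 27), (26, t, 34), (34, z, 39), (9, x, 29), (9, y, 5)}.

{(18, d, 32), (2, c, 27), (26, t, 34), (34, z, 39), (9, x, 29), (9, y, 5)}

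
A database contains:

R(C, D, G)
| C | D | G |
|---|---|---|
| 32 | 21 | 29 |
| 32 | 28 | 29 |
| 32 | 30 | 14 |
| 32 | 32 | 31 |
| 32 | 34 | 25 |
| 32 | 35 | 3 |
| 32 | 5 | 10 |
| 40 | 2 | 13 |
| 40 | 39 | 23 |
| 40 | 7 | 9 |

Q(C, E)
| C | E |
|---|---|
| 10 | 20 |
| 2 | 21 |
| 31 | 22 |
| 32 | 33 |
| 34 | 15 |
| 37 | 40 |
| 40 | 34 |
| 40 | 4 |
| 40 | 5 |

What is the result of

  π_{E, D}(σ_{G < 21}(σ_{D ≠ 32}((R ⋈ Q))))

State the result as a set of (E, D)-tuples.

R ⋈ Q (natural join on C): {(32, 21, 29, 33), (32, 28, 29, 33), (32, 30, 14, 33), (32, 32, 31, 33), (32, 34, 25, 33), (32, 35, 3, 33), (32, 5, 10, 33), (40, 2, 13, 34), (40, 2, 13, 4), (40, 2, 13, 5), (40, 39, 23, 34), (40, 39, 23, 4), (40, 39, 23, 5), (40, 7, 9, 34), (40, 7, 9, 4), (40, 7, 9, 5)}
σ[D ≠ 32]: keep tuples satisfying D ≠ 32 → {(32, 21, 29, 33), (32, 28, 29, 33), (32, 30, 14, 33), (32, 34, 25, 33), (32, 35, 3, 33), (32, 5, 10, 33), (40, 2, 13, 34), (40, 2, 13, 4), (40, 2, 13, 5), (40, 39, 23, 34), (40, 39, 23, 4), (40, 39, 23, 5), (40, 7, 9, 34), (40, 7, 9, 4), (40, 7, 9, 5)}
σ[G < 21]: keep tuples satisfying G < 21 → {(32, 30, 14, 33), (32, 35, 3, 33), (32, 5, 10, 33), (40, 2, 13, 34), (40, 2, 13, 4), (40, 2, 13, 5), (40, 7, 9, 34), (40, 7, 9, 4), (40, 7, 9, 5)}
π_{E, D} gives {(33, 30), (33, 35), (33, 5), (34, 2), (34, 7), (4, 2), (4, 7), (5, 2), (5, 7)}.

{(33, 30), (33, 35), (33, 5), (34, 2), (34, 7), (4, 2), (4, 7), (5, 2), (5, 7)}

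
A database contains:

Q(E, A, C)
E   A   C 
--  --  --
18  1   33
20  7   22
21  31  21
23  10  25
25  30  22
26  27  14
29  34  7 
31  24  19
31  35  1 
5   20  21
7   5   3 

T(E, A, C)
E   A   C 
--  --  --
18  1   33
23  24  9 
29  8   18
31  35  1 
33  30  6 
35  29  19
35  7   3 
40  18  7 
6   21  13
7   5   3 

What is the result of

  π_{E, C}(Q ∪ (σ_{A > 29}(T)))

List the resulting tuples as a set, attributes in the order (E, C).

{(18, 33), (20, 22), (21, 21), (23, 25), (25, 22), (26, 14), (29, 7), (31, 1), (31, 19), (33, 6), (5, 21), (7, 3)}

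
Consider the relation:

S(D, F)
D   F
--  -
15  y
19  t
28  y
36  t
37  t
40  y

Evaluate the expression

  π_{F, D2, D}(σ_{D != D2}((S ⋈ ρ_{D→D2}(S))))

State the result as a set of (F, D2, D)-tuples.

ρ[D→D2]: schema becomes (D2, F); tuples unchanged.
S ⋈ ρ_{D→D2}(S) (natural join on F): {(15, y, 15), (15, y, 28), (15, y, 40), (19, t, 19), (19, t, 36), (19, t, 37), (28, y, 15), (28, y, 28), (28, y, 40), (36, t, 19), (36, t, 36), (36, t, 37), (37, t, 19), (37, t, 36), (37, t, 37), (40, y, 15), (40, y, 28), (40, y, 40)}
Selection D != D2: {(15, y, 28), (15, y, 40), (19, t, 36), (19, t, 37), (28, y, 15), (28, y, 40), (36, t, 19), (36, t, 37), (37, t, 19), (37, t, 36), (40, y, 15), (40, y, 28)}
π[F, D2, D]: project onto (F, D2, D) → {(t, 19, 36), (t, 19, 37), (t, 36, 19), (t, 36, 37), (t, 37, 19), (t, 37, 36), (y, 15, 28), (y, 15, 40), (y, 28, 15), (y, 28, 40), (y, 40, 15), (y, 40, 28)}

{(t, 19, 36), (t, 19, 37), (t, 36, 19), (t, 36, 37), (t, 37, 19), (t, 37, 36), (y, 15, 28), (y, 15, 40), (y, 28, 15), (y, 28, 40), (y, 40, 15), (y, 40, 28)}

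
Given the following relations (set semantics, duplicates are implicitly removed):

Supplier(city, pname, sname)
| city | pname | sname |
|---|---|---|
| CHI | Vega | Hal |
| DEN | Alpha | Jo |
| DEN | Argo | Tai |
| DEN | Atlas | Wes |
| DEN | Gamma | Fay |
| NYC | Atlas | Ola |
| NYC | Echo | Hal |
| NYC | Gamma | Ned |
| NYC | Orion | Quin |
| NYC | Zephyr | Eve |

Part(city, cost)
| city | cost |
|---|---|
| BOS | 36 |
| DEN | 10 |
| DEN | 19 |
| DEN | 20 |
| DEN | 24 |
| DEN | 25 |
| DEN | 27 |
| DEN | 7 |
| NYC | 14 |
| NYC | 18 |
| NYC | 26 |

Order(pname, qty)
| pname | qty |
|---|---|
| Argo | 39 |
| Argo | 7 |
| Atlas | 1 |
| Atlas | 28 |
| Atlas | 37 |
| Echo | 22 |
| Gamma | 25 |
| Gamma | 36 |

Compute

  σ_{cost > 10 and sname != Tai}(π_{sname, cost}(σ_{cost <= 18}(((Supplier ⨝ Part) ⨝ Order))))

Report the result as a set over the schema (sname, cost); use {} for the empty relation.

Joining Supplier and Part on city yields {(DEN, Alpha, Jo, 10), (DEN, Alpha, Jo, 19), (DEN, Alpha, Jo, 20), (DEN, Alpha, Jo, 24), (DEN, Alpha, Jo, 25), (DEN, Alpha, Jo, 27), (DEN, Alpha, Jo, 7), (DEN, Argo, Tai, 10), (DEN, Argo, Tai, 19), (DEN, Argo, Tai, 20), (DEN, Argo, Tai, 24), (DEN, Argo, Tai, 25), (DEN, Argo, Tai, 27), (DEN, Argo, Tai, 7), (DEN, Atlas, Wes, 10), (DEN, Atlas, Wes, 19), (DEN, Atlas, Wes, 20), (DEN, Atlas, Wes, 24), (DEN, Atlas, Wes, 25), (DEN, Atlas, Wes, 27), (DEN, Atlas, Wes, 7), (DEN, Gamma, Fay, 10), (DEN, Gamma, Fay, 19), (DEN, Gamma, Fay, 20), (DEN, Gamma, Fay, 24), (DEN, Gamma, Fay, 25), (DEN, Gamma, Fay, 27), (DEN, Gamma, Fay, 7), (NYC, Atlas, Ola, 14), (NYC, Atlas, Ola, 18), (NYC, Atlas, Ola, 26), (NYC, Echo, Hal, 14), (NYC, Echo, Hal, 18), (NYC, Echo, Hal, 26), (NYC, Gamma, Ned, 14), (NYC, Gamma, Ned, 18), (NYC, Gamma, Ned, 26), (NYC, Orion, Quin, 14), (NYC, Orion, Quin, 18), (NYC, Orion, Quin, 26), (NYC, Zephyr, Eve, 14), (NYC, Zephyr, Eve, 18), (NYC, Zephyr, Eve, 26)}.
Joining (Supplier ⨝ Part) and Order on pname yields {(DEN, Argo, Tai, 10, 39), (DEN, Argo, Tai, 10, 7), (DEN, Argo, Tai, 19, 39), (DEN, Argo, Tai, 19, 7), (DEN, Argo, Tai, 20, 39), (DEN, Argo, Tai, 20, 7), (DEN, Argo, Tai, 24, 39), (DEN, Argo, Tai, 24, 7), (DEN, Argo, Tai, 25, 39), (DEN, Argo, Tai, 25, 7), (DEN, Argo, Tai, 27, 39), (DEN, Argo, Tai, 27, 7), (DEN, Argo, Tai, 7, 39), (DEN, Argo, Tai, 7, 7), (DEN, Atlas, Wes, 10, 1), (DEN, Atlas, Wes, 10, 28), (DEN, Atlas, Wes, 10, 37), (DEN, Atlas, Wes, 19, 1), (DEN, Atlas, Wes, 19, 28), (DEN, Atlas, Wes, 19, 37), (DEN, Atlas, Wes, 20, 1), (DEN, Atlas, Wes, 20, 28), (DEN, Atlas, Wes, 20, 37), (DEN, Atlas, Wes, 24, 1), (DEN, Atlas, Wes, 24, 28), (DEN, Atlas, Wes, 24, 37), (DEN, Atlas, Wes, 25, 1), (DEN, Atlas, Wes, 25, 28), (DEN, Atlas, Wes, 25, 37), (DEN, Atlas, Wes, 27, 1), (DEN, Atlas, Wes, 27, 28), (DEN, Atlas, Wes, 27, 37), (DEN, Atlas, Wes, 7, 1), (DEN, Atlas, Wes, 7, 28), (DEN, Atlas, Wes, 7, 37), (DEN, Gamma, Fay, 10, 25), (DEN, Gamma, Fay, 10, 36), (DEN, Gamma, Fay, 19, 25), (DEN, Gamma, Fay, 19, 36), (DEN, Gamma, Fay, 20, 25), (DEN, Gamma, Fay, 20, 36), (DEN, Gamma, Fay, 24, 25), (DEN, Gamma, Fay, 24, 36), (DEN, Gamma, Fay, 25, 25), (DEN, Gamma, Fay, 25, 36), (DEN, Gamma, Fay, 27, 25), (DEN, Gamma, Fay, 27, 36), (DEN, Gamma, Fay, 7, 25), (DEN, Gamma, Fay, 7, 36), (NYC, Atlas, Ola, 14, 1), (NYC, Atlas, Ola, 14, 28), (NYC, Atlas, Ola, 14, 37), (NYC, Atlas, Ola, 18, 1), (NYC, Atlas, Ola, 18, 28), (NYC, Atlas, Ola, 18, 37), (NYC, Atlas, Ola, 26, 1), (NYC, Atlas, Ola, 26, 28), (NYC, Atlas, Ola, 26, 37), (NYC, Echo, Hal, 14, 22), (NYC, Echo, Hal, 18, 22), (NYC, Echo, Hal, 26, 22), (NYC, Gamma, Ned, 14, 25), (NYC, Gamma, Ned, 14, 36), (NYC, Gamma, Ned, 18, 25), (NYC, Gamma, Ned, 18, 36), (NYC, Gamma, Ned, 26, 25), (NYC, Gamma, Ned, 26, 36)}.
Apply σ_{cost <= 18}; surviving tuples: {(DEN, Argo, Tai, 10, 39), (DEN, Argo, Tai, 10, 7), (DEN, Argo, Tai, 7, 39), (DEN, Argo, Tai, 7, 7), (DEN, Atlas, Wes, 10, 1), (DEN, Atlas, Wes, 10, 28), (DEN, Atlas, Wes, 10, 37), (DEN, Atlas, Wes, 7, 1), (DEN, Atlas, Wes, 7, 28), (DEN, Atlas, Wes, 7, 37), (DEN, Gamma, Fay, 10, 25), (DEN, Gamma, Fay, 10, 36), (DEN, Gamma, Fay, 7, 25), (DEN, Gamma, Fay, 7, 36), (NYC, Atlas, Ola, 14, 1), (NYC, Atlas, Ola, 14, 28), (NYC, Atlas, Ola, 14, 37), (NYC, Atlas, Ola, 18, 1), (NYC, Atlas, Ola, 18, 28), (NYC, Atlas, Ola, 18, 37), (NYC, Echo, Hal, 14, 22), (NYC, Echo, Hal, 18, 22), (NYC, Gamma, Ned, 14, 25), (NYC, Gamma, Ned, 14, 36), (NYC, Gamma, Ned, 18, 25), (NYC, Gamma, Ned, 18, 36)}
Projecting to sname, cost (14 duplicate(s) eliminated): {(Fay, 10), (Fay, 7), (Hal, 14), (Hal, 18), (Ned, 14), (Ned, 18), (Ola, 14), (Ola, 18), (Tai, 10), (Tai, 7), (Wes, 10), (Wes, 7)}
Apply σ_{cost > 10 and sname != Tai}; surviving tuples: {(Hal, 14), (Hal, 18), (Ned, 14), (Ned, 18), (Ola, 14), (Ola, 18)}

{(Hal, 14), (Hal, 18), (Ned, 14), (Ned, 18), (Ola, 14), (Ola, 18)}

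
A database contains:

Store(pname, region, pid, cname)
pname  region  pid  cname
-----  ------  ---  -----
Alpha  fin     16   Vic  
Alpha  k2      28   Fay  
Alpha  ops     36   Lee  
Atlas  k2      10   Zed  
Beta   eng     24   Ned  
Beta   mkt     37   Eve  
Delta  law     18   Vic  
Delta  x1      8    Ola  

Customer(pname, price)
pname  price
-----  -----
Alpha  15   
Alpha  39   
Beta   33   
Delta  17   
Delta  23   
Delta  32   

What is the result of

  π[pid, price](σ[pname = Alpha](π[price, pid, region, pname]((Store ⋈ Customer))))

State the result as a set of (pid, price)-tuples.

{(16, 15), (16, 39), (28, 15), (28, 39), (36, 15), (36, 39)}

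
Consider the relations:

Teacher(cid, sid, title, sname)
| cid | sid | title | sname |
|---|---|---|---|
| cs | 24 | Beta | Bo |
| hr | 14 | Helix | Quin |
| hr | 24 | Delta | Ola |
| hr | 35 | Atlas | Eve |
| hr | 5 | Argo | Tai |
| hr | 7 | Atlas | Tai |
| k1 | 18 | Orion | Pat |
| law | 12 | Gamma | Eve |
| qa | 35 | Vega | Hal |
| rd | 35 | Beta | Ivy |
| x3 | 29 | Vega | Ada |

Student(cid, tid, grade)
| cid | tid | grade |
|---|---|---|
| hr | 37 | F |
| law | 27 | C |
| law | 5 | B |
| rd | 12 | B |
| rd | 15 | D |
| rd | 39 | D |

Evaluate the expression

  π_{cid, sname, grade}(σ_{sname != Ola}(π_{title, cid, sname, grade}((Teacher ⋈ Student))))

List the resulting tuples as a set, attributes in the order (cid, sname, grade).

{(hr, Eve, F), (hr, Quin, F), (hr, Tai, F), (law, Eve, B), (law, Eve, C), (rd, Ivy, B), (rd, Ivy, D)}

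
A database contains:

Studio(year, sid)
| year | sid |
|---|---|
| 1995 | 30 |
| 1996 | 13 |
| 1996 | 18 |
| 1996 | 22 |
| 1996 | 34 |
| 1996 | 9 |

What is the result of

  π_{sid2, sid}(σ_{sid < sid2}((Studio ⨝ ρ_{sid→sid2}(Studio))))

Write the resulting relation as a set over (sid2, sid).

{(13, 9), (18, 13), (18, 9), (22, 13), (22, 18), (22, 9), (34, 13), (34, 18), (34, 22), (34, 9)}

ρ[sid→sid2]: schema becomes (year, sid2); tuples unchanged.
Joining Studio and ρ_{sid→sid2}(Studio) on year yields {(1995, 30, 30), (1996, 13, 13), (1996, 13, 18), (1996, 13, 22), (1996, 13, 34), (1996, 13, 9), (1996, 18, 13), (1996, 18, 18), (1996, 18, 22), (1996, 18, 34), (1996, 18, 9), (1996, 22, 13), (1996, 22, 18), (1996, 22, 22), (1996, 22, 34), (1996, 22, 9), (1996, 34, 13), (1996, 34, 18), (1996, 34, 22), (1996, 34, 34), (1996, 34, 9), (1996, 9, 13), (1996, 9, 18), (1996, 9, 22), (1996, 9, 34), (1996, 9, 9)}.
Apply σ_{sid < sid2}; surviving tuples: {(1996, 13, 18), (1996, 13, 22), (1996, 13, 34), (1996, 18, 22), (1996, 18, 34), (1996, 22, 34), (1996, 9, 13), (1996, 9, 18), (1996, 9, 22), (1996, 9, 34)}
π_{sid2, sid} gives {(13, 9), (18, 13), (18, 9), (22, 13), (22, 18), (22, 9), (34, 13), (34, 18), (34, 22), (34, 9)}.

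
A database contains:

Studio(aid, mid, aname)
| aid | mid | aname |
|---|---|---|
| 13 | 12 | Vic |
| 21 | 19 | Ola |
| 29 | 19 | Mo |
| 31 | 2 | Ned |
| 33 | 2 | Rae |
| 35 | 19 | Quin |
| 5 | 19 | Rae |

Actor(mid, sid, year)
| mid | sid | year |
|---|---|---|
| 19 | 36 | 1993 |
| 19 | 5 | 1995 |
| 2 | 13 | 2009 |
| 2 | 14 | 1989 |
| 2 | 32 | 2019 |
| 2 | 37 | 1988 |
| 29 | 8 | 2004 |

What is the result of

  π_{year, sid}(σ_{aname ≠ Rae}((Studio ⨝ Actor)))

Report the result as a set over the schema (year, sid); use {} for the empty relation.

{(1988, 37), (1989, 14), (1993, 36), (1995, 5), (2009, 13), (2019, 32)}

Studio ⋈ Actor (natural join on mid): {(21, 19, Ola, 36, 1993), (21, 19, Ola, 5, 1995), (29, 19, Mo, 36, 1993), (29, 19, Mo, 5, 1995), (31, 2, Ned, 13, 2009), (31, 2, Ned, 14, 1989), (31, 2, Ned, 32, 2019), (31, 2, Ned, 37, 1988), (33, 2, Rae, 13, 2009), (33, 2, Rae, 14, 1989), (33, 2, Rae, 32, 2019), (33, 2, Rae, 37, 1988), (35, 19, Quin, 36, 1993), (35, 19, Quin, 5, 1995), (5, 19, Rae, 36, 1993), (5, 19, Rae, 5, 1995)}
Filtering on aname ≠ Rae leaves {(21, 19, Ola, 36, 1993), (21, 19, Ola, 5, 1995), (29, 19, Mo, 36, 1993), (29, 19, Mo, 5, 1995), (31, 2, Ned, 13, 2009), (31, 2, Ned, 14, 1989), (31, 2, Ned, 32, 2019), (31, 2, Ned, 37, 1988), (35, 19, Quin, 36, 1993), (35, 19, Quin, 5, 1995)}.
Keep only column(s) year, sid (4 duplicate(s) eliminated): {(1988, 37), (1989, 14), (1993, 36), (1995, 5), (2009, 13), (2019, 32)}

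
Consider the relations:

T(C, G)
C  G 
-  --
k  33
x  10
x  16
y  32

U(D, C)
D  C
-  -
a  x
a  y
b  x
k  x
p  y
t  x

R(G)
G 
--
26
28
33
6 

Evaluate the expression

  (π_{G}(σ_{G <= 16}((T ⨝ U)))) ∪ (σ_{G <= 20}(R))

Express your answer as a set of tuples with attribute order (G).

Natural join on C: {(x, 10, a), (x, 10, b), (x, 10, k), (x, 10, t), (x, 16, a), (x, 16, b), (x, 16, k), (x, 16, t), (y, 32, a), (y, 32, p)}
σ[G <= 16]: keep tuples satisfying G <= 16 → {(x, 10, a), (x, 10, b), (x, 10, k), (x, 10, t), (x, 16, a), (x, 16, b), (x, 16, k), (x, 16, t)}
Keep only column(s) G (6 duplicate(s) eliminated): {10, 16}
σ[G <= 20]: keep tuples satisfying G <= 20 → {6}
Union: {10, 16} with {6} → {10, 16, 6}

{10, 16, 6}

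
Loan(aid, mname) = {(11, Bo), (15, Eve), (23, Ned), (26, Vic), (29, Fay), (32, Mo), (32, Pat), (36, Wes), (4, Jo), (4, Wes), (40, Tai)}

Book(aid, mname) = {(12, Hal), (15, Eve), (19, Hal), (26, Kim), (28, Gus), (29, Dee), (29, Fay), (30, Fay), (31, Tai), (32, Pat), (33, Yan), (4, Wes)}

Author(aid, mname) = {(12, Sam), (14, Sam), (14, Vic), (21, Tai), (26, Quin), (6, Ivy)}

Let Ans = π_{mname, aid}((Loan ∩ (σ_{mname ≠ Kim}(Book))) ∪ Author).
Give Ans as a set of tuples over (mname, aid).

{(Eve, 15), (Fay, 29), (Ivy, 6), (Pat, 32), (Quin, 26), (Sam, 12), (Sam, 14), (Tai, 21), (Vic, 14), (Wes, 4)}

Apply σ_{mname ≠ Kim}; surviving tuples: {(12, Hal), (15, Eve), (19, Hal), (28, Gus), (29, Dee), (29, Fay), (30, Fay), (31, Tai), (32, Pat), (33, Yan), (4, Wes)}
Set intersection of the two operands is {(15, Eve), (29, Fay), (32, Pat), (4, Wes)}.
Set union of the two operands is {(12, Sam), (14, Sam), (14, Vic), (15, Eve), (21, Tai), (26, Quin), (29, Fay), (32, Pat), (4, Wes), (6, Ivy)}.
Projecting to mname, aid: {(Eve, 15), (Fay, 29), (Ivy, 6), (Pat, 32), (Quin, 26), (Sam, 12), (Sam, 14), (Tai, 21), (Vic, 14), (Wes, 4)}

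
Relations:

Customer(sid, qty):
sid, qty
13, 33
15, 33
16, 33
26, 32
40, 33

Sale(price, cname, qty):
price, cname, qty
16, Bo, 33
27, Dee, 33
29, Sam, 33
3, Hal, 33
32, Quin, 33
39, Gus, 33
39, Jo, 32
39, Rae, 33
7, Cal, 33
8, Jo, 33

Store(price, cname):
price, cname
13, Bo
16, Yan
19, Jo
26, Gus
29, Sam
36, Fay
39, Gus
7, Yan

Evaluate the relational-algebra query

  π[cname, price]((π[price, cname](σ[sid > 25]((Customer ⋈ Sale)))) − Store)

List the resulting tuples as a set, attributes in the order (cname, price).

{(Bo, 16), (Cal, 7), (Dee, 27), (Hal, 3), (Jo, 39), (Jo, 8), (Quin, 32), (Rae, 39)}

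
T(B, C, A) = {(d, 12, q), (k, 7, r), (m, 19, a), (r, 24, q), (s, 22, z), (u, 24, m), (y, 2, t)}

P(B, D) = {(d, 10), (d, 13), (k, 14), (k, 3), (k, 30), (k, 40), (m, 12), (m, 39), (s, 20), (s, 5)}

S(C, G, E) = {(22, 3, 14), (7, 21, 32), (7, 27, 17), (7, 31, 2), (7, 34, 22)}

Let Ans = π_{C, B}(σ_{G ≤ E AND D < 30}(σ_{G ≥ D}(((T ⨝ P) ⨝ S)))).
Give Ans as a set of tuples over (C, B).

{(7, k)}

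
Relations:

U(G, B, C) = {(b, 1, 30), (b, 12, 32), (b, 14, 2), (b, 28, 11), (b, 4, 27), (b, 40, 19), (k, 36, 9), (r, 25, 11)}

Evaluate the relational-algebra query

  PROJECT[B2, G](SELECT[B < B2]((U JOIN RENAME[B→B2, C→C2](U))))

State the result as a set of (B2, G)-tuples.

{(12, b), (14, b), (28, b), (4, b), (40, b)}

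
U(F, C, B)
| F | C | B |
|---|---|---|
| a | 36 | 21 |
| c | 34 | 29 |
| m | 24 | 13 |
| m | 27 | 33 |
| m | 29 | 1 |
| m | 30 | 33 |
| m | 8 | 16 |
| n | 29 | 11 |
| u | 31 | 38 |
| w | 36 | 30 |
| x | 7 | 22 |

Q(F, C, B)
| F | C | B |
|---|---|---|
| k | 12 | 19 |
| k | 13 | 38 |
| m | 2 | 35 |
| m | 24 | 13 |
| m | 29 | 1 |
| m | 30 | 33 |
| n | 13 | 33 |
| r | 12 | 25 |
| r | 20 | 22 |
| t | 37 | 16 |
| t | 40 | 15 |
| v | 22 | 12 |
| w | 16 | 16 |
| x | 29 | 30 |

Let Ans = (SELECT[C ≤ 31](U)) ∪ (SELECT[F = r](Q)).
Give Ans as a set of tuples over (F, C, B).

Selection C ≤ 31: {(m, 24, 13), (m, 27, 33), (m, 29, 1), (m, 30, 33), (m, 8, 16), (n, 29, 11), (u, 31, 38), (x, 7, 22)}
Selection F = r: {(r, 12, 25), (r, 20, 22)}
Set union of the two operands is {(m, 24, 13), (m, 27, 33), (m, 29, 1), (m, 30, 33), (m, 8, 16), (n, 29, 11), (r, 12, 25), (r, 20, 22), (u, 31, 38), (x, 7, 22)}.

{(m, 24, 13), (m, 27, 33), (m, 29, 1), (m, 30, 33), (m, 8, 16), (n, 29, 11), (r, 12, 25), (r, 20, 22), (u, 31, 38), (x, 7, 22)}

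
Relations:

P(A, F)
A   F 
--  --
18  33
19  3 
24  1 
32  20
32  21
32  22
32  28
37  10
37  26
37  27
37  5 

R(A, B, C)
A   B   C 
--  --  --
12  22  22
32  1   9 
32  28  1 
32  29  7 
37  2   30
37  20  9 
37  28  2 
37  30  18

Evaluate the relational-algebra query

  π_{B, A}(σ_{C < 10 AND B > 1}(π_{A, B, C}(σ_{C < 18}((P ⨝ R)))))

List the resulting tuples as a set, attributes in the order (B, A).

Natural join on A: {(32, 20, 1, 9), (32, 20, 28, 1), (32, 20, 29, 7), (32, 21, 1, 9), (32, 21, 28, 1), (32, 21, 29, 7), (32, 22, 1, 9), (32, 22, 28, 1), (32, 22, 29, 7), (32, 28, 1, 9), (32, 28, 28, 1), (32, 28, 29, 7), (37, 10, 2, 30), (37, 10, 20, 9), (37, 10, 28, 2), (37, 10, 30, 18), (37, 26, 2, 30), (37, 26, 20, 9), (37, 26, 28, 2), (37, 26, 30, 18), (37, 27, 2, 30), (37, 27, 20, 9), (37, 27, 28, 2), (37, 27, 30, 18), (37, 5, 2, 30), (37, 5, 20, 9), (37, 5, 28, 2), (37, 5, 30, 18)}
σ[C < 18]: keep tuples satisfying C < 18 → {(32, 20, 1, 9), (32, 20, 28, 1), (32, 20, 29, 7), (32, 21, 1, 9), (32, 21, 28, 1), (32, 21, 29, 7), (32, 22, 1, 9), (32, 22, 28, 1), (32, 22, 29, 7), (32, 28, 1, 9), (32, 28, 28, 1), (32, 28, 29, 7), (37, 10, 20, 9), (37, 10, 28, 2), (37, 26, 20, 9), (37, 26, 28, 2), (37, 27, 20, 9), (37, 27, 28, 2), (37, 5, 20, 9), (37, 5, 28, 2)}
π[A, B, C]: project onto (A, B, C) (15 duplicate(s) eliminated) → {(32, 1, 9), (32, 28, 1), (32, 29, 7), (37, 20, 9), (37, 28, 2)}
σ[C < 10 AND B > 1]: keep tuples satisfying C < 10 AND B > 1 → {(32, 28, 1), (32, 29, 7), (37, 20, 9), (37, 28, 2)}
π[B, A]: project onto (B, A) → {(20, 37), (28, 32), (28, 37), (29, 32)}

{(20, 37), (28, 32), (28, 37), (29, 32)}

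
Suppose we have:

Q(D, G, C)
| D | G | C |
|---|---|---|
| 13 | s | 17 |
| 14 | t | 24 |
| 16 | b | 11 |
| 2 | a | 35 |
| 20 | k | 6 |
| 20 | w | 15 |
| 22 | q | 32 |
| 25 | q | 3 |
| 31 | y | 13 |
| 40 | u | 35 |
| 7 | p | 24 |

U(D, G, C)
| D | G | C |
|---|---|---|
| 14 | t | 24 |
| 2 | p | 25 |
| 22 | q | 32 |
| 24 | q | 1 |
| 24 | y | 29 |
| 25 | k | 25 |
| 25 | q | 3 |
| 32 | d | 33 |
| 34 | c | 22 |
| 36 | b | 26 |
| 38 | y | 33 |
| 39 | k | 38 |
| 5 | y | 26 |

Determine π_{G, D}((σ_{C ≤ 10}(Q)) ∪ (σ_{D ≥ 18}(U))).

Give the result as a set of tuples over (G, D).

Apply σ_{C ≤ 10}; surviving tuples: {(20, k, 6), (25, q, 3)}
Apply σ_{D ≥ 18}; surviving tuples: {(22, q, 32), (24, q, 1), (24, y, 29), (25, k, 25), (25, q, 3), (32, d, 33), (34, c, 22), (36, b, 26), (38, y, 33), (39, k, 38)}
Set union of the two operands is {(20, k, 6), (22, q, 32), (24, q, 1), (24, y, 29), (25, k, 25), (25, q, 3), (32, d, 33), (34, c, 22), (36, b, 26), (38, y, 33), (39, k, 38)}.
Projecting to G, D: {(b, 36), (c, 34), (d, 32), (k, 20), (k, 25), (k, 39), (q, 22), (q, 24), (q, 25), (y, 24), (y, 38)}

{(b, 36), (c, 34), (d, 32), (k, 20), (k, 25), (k, 39), (q, 22), (q, 24), (q, 25), (y, 24), (y, 38)}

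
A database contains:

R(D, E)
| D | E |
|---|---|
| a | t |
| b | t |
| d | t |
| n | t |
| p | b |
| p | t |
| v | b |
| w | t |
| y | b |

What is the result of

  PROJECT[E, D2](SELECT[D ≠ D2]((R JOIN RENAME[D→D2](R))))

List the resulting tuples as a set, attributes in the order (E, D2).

ρ[D→D2]: schema becomes (D2, E); tuples unchanged.
Joining R and RENAME[D→D2](R) on E yields {(a, t, a), (a, t, b), (a, t, d), (a, t, n), (a, t, p), (a, t, w), (b, t, a), (b, t, b), (b, t, d), (b, t, n), (b, t, p), (b, t, w), (d, t, a), (d, t, b), (d, t, d), (d, t, n), (d, t, p), (d, t, w), (n, t, a), (n, t, b), (n, t, d), (n, t, n), (n, t, p), (n, t, w), (p, b, p), (p, b, v), (p, b, y), (p, t, a), (p, t, b), (p, t, d), (p, t, n), (p, t, p), (p, t, w), (v, b, p), (v, b, v), (v, b, y), (w, t, a), (w, t, b), (w, t, d), (w, t, n), (w, t, p), (w, t, w), (y, b, p), (y, b, v), (y, b, y)}.
Selection D ≠ D2: {(a, t, b), (a, t, d), (a, t, n), (a, t, p), (a, t, w), (b, t, a), (b, t, d), (b, t, n), (b, t, p), (b, t, w), (d, t, a), (d, t, b), (d, t, n), (d, t, p), (d, t, w), (n, t, a), (n, t, b), (n, t, d), (n, t, p), (n, t, w), (p, b, v), (p, b, y), (p, t, a), (p, t, b), (p, t, d), (p, t, n), (p, t, w), (v, b, p), (v, b, y), (w, t, a), (w, t, b), (w, t, d), (w, t, n), (w, t, p), (y, b, p), (y, b, v)}
π[E, D2]: project onto (E, D2) (27 duplicate(s) eliminated) → {(b, p), (b, v), (b, y), (t, a), (t, b), (t, d), (t, n), (t, p), (t, w)}

{(b, p), (b, v), (b, y), (t, a), (t, b), (t, d), (t, n), (t, p), (t, w)}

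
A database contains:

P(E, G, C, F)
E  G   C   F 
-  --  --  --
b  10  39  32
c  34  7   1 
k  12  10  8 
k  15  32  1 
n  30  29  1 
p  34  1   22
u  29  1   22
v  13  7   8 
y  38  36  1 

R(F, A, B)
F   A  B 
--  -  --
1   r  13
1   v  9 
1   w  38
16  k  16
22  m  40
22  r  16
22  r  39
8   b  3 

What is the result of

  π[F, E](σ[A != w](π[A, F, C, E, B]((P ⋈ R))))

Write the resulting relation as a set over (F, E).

{(1, c), (1, k), (1, n), (1, y), (22, p), (22, u), (8, k), (8, v)}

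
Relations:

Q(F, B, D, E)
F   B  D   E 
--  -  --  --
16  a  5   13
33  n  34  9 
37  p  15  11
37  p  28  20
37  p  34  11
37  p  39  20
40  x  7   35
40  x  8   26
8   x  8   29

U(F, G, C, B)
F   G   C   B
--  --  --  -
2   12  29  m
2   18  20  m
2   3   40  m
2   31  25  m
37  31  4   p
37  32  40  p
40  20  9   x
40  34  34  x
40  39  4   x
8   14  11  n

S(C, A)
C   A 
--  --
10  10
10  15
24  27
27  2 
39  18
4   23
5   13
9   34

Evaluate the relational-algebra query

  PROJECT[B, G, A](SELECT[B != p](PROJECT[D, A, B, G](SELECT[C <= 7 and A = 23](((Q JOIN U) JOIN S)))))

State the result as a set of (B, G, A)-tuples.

Q ⋈ U (natural join on F, B): {(37, p, 15, 11, 31, 4), (37, p, 15, 11, 32, 40), (37, p, 28, 20, 31, 4), (37, p, 28, 20, 32, 40), (37, p, 34, 11, 31, 4), (37, p, 34, 11, 32, 40), (37, p, 39, 20, 31, 4), (37, p, 39, 20, 32, 40), (40, x, 7, 35, 20, 9), (40, x, 7, 35, 34, 34), (40, x, 7, 35, 39, 4), (40, x, 8, 26, 20, 9), (40, x, 8, 26, 34, 34), (40, x, 8, 26, 39, 4)}
(Q JOIN U) ⋈ S (natural join on C): {(37, p, 15, 11, 31, 4, 23), (37, p, 28, 20, 31, 4, 23), (37, p, 34, 11, 31, 4, 23), (37, p, 39, 20, 31, 4, 23), (40, x, 7, 35, 20, 9, 34), (40, x, 7, 35, 39, 4, 23), (40, x, 8, 26, 20, 9, 34), (40, x, 8, 26, 39, 4, 23)}
Filtering on C <= 7 and A = 23 leaves {(37, p, 15, 11, 31, 4, 23), (37, p, 28, 20, 31, 4, 23), (37, p, 34, 11, 31, 4, 23), (37, p, 39, 20, 31, 4, 23), (40, x, 7, 35, 39, 4, 23), (40, x, 8, 26, 39, 4, 23)}.
π_{D, A, B, G} gives {(15, 23, p, 31), (28, 23, p, 31), (34, 23, p, 31), (39, 23, p, 31), (7, 23, x, 39), (8, 23, x, 39)}.
Filtering on B != p leaves {(7, 23, x, 39), (8, 23, x, 39)}.
π_{B, G, A} gives {(x, 39, 23)} (1 duplicate(s) eliminated).

{(x, 39, 23)}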